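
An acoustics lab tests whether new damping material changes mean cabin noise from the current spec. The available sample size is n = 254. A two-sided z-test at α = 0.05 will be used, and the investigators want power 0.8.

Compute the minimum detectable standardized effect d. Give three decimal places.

Required noncentrality: δ = z_{0.025} + z_{0.20} = 1.960 + 0.842 = 2.802.
(The second rejection-region term Φ(−δ − z_{α/2}) is negligible and dropped.)
δ = d·√n ⇒ d = δ/√n = 2.802/√254 = 0.1758.

d ≈ 0.176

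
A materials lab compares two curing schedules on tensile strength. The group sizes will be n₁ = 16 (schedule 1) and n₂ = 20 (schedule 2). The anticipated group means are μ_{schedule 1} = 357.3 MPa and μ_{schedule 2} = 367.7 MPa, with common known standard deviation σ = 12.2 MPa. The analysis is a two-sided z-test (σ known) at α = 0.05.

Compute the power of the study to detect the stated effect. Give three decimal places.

Standardized effect: d = |μ_{schedule 1} − μ_{schedule 2}| / σ = |357.3 − 367.7| / 12.2 = 0.8525
Noncentrality parameter: λ = d / √(1/n₁ + 1/n₂) = 0.8525 / √(1/16 + 1/20) = 2.5415
Critical value for a two-sided test at α = 0.05: z_{α/2} = 1.960.
Power = Φ(λ − 1.960) + Φ(−λ − 1.960) = Φ(0.582) + Φ(-4.502) = 0.7196 + 0.0000 = 0.7196.

Power ≈ 0.720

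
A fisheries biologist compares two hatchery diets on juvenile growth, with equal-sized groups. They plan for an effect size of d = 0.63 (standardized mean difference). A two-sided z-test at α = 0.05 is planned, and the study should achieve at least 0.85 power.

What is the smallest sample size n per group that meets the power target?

n = 46 per group

For power 0.85 need Φ(δ − z_{0.025}) = 0.85, so δ = z_{0.025} + z_{0.15} = 1.960 + 1.036 = 2.996.
(For δ > 0 the lower-tail rejection region contributes negligibly to power, so the one-term inversion is standard.)
δ = d·√(n/2) ⇒ n = 2(δ/d)² = 2 × (2.996 / 0.63)² = 45.24.
Round up to the next whole unit.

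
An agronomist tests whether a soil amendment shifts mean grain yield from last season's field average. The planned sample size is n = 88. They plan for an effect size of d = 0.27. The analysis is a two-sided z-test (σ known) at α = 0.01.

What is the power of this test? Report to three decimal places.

Noncentrality parameter: δ = d·√n = 0.27 × √88 = 2.5328
Two-sided α = 0.01 → critical value z_{0.005} = 2.576.
Power = Φ(δ − 2.576) + Φ(−δ − 2.576) = Φ(-0.043) + Φ(-5.109) = 0.4828 + 0.0000 = 0.4828.

Power ≈ 0.483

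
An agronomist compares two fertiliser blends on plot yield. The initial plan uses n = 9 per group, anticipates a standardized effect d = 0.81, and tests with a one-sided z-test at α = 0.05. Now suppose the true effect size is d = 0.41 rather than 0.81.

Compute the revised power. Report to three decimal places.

Power ≈ 0.219

With d = 0.41: δ = d·√(n/2) = 0.41 × √(9/2) = 0.8697. Critical value z_{0.05} = 1.645.
Revised power = P(Z > 1.645 − δ) = Φ(-0.775) = 0.2191.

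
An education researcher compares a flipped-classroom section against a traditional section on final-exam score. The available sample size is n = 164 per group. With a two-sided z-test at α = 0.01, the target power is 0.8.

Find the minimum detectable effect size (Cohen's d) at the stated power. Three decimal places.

d ≈ 0.377

Need Φ(δ − 2.576) = 0.8, so δ = 2.576 + 0.842 = 3.417.
(The second rejection-region term Φ(−δ − z_{α/2}) is negligible and dropped.)
δ = d·√(n/2) ⇒ d = δ/√(n/2) = 3.417/√(164/2) = 0.3774.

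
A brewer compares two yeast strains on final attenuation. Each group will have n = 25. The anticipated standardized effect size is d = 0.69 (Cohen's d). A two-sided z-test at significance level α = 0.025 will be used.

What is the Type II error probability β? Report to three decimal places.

Noncentrality parameter: δ = d·√(n/2) = 0.69 × √(25/2) = 2.4395
Critical value for a two-sided test at α = 0.025: z_{α/2} = 2.241.
Power = Φ(δ − 2.241) + Φ(−δ − 2.241) = Φ(0.198) + Φ(-4.681) = 0.5785 + 0.0000 = 0.5785.
Type II error: β = 1 − power = 1 − 0.5785 = 0.4215.

β ≈ 0.421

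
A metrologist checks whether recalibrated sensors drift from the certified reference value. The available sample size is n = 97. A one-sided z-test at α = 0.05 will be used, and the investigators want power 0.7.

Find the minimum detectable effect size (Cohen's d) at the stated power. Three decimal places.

Need Φ(δ − 1.645) = 0.7, so δ = 1.645 + 0.524 = 2.169.
δ = d·√n ⇒ d = δ/√n = 2.169/√97 = 0.2203.

d ≈ 0.220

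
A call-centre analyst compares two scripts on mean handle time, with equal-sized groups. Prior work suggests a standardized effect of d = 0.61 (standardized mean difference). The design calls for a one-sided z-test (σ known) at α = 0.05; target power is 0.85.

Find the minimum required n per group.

n = 39 per group

For power 0.85 need Φ(δ − z_{0.05}) = 0.85, so δ = z_{0.05} + z_{0.15} = 1.645 + 1.036 = 2.681.
δ = d·√(n/2) ⇒ n = 2(δ/d)² = 2 × (2.681 / 0.61)² = 38.64.
Rounding up, n = 39 per group.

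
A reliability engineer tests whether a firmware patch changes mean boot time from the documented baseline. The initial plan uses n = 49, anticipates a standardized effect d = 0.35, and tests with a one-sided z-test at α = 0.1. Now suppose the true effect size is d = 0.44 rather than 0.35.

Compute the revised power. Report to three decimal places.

Power ≈ 0.964

With d = 0.44: δ = d·√n = 0.44 × √49 = 3.0800. Critical value z_{0.1} = 1.282.
Revised power = P(Z > 1.282 − δ) = Φ(1.798) = 0.9639.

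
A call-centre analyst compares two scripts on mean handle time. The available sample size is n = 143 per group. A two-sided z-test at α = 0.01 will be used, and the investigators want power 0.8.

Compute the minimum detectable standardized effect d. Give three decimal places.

d ≈ 0.404

Required noncentrality: δ = z_{0.005} + z_{0.20} = 2.576 + 0.842 = 3.417.
(Lower-tail contribution to power is negligible for δ > 0.)
δ = d·√(n/2) ⇒ d = δ/√(n/2) = 3.417/√(143/2) = 0.4042.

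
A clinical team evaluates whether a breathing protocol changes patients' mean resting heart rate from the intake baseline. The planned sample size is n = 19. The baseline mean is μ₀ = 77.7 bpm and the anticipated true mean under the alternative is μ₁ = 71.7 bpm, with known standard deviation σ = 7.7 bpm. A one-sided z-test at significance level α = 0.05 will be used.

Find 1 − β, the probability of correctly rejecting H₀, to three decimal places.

Standardized effect: d = |μ₁ − μ₀| / σ = |71.7 − 77.7| / 7.7 = 0.7792
Noncentrality parameter: δ = d·√n = 0.7792 × √19 = 3.3965
Critical value for a one-sided test at α = 0.05: z_α = 1.645.
Power = Φ(δ − 1.645) = Φ(1.752) = 0.9601.

Power ≈ 0.960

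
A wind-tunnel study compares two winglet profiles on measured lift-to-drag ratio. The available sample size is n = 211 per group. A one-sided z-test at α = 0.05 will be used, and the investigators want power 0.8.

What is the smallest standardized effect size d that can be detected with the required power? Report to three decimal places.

Need Φ(δ − 1.645) = 0.8, so δ = 1.645 + 0.842 = 2.486.
δ = d·√(n/2) ⇒ d = δ/√(n/2) = 2.486/√(211/2) = 0.2421.

d ≈ 0.242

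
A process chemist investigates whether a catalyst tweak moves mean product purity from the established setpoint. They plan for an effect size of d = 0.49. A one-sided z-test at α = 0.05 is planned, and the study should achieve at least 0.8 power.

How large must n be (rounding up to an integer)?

n = 26

Set Φ(δ − 1.645) = 0.8; then δ − 1.645 = Φ⁻¹(0.8) = 0.842, giving δ = 2.486.
δ = d·√n ⇒ n = (δ/d)² = (2.486 / 0.49)² = 25.75.
Round up to the next whole unit.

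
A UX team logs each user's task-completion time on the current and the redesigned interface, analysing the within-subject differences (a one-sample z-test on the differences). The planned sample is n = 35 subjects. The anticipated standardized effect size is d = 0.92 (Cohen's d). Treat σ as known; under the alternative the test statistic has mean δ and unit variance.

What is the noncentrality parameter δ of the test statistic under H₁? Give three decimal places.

δ ≈ 5.443

δ = d·√n = 0.92 × √35 = 5.4428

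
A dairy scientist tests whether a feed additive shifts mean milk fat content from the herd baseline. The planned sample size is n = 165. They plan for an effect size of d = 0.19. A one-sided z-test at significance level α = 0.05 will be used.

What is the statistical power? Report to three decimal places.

Power ≈ 0.787

Noncentrality parameter: δ = d·√n = 0.19 × √165 = 2.4406
Critical value for a one-sided test at α = 0.05: z_α = 1.645.
Power = P(Z > 1.645 − δ) = Φ(0.796) = 0.7869.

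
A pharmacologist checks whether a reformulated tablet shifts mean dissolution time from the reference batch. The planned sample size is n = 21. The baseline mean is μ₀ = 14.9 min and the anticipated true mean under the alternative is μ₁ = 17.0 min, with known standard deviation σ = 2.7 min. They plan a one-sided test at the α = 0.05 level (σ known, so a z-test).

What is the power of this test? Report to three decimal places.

Standardized effect: d = |μ₁ − μ₀| / σ = |17.0 − 14.9| / 2.7 = 0.7778
Noncentrality parameter: δ = d·√n = 0.7778 × √21 = 3.5642
Critical value for a one-sided test at α = 0.05: z_α = 1.645.
Power = Φ(δ − 1.645) = Φ(1.919) = 0.9725.

Power ≈ 0.973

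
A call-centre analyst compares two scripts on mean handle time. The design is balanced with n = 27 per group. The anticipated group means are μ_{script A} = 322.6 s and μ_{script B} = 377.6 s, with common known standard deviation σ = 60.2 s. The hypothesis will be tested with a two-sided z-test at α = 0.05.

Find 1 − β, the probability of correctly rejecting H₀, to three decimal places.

Power ≈ 0.919

Standardized effect: d = |μ_{script A} − μ_{script B}| / σ = |322.6 − 377.6| / 60.2 = 0.9136
Noncentrality parameter: δ = d·√(n/2) = 0.9136 × √(27/2) = 3.3569
Critical value for a two-sided test at α = 0.05: z_{α/2} = 1.960.
Power = Φ(δ − 1.960) + Φ(−δ − 1.960) = Φ(1.397) + Φ(-5.317) = 0.9188 + 0.0000 = 0.9188.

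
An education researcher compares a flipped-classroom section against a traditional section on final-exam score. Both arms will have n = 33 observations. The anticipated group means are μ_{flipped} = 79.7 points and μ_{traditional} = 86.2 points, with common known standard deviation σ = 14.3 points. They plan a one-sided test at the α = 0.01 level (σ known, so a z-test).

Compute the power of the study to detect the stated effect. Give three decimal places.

Power ≈ 0.316

Standardized effect: d = |μ_{flipped} − μ_{traditional}| / σ = |79.7 − 86.2| / 14.3 = 0.4545
Noncentrality parameter: δ = d·√(n/2) = 0.4545 × √(33/2) = 1.8464
One-sided α = 0.01 → critical value z_{0.01} = 2.326.
Power = Φ(δ − 2.326) = Φ(-0.480) = 0.3156.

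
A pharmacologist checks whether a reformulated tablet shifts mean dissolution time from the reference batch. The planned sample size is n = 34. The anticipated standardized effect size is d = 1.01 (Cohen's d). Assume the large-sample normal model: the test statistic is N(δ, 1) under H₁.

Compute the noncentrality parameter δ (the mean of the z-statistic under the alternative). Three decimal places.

δ ≈ 5.889

The noncentrality parameter scales effect size by the design's sample-size factor: δ = d·√n = 1.01 × √34 = 5.8893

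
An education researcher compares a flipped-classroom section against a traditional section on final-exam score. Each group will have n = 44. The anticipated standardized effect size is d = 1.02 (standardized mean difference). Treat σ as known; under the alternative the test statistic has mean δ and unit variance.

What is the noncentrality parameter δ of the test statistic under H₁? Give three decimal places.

δ ≈ 4.784

The noncentrality parameter scales effect size by the design's sample-size factor: δ = d·√(n/2) = 1.02 × √(44/2) = 4.7842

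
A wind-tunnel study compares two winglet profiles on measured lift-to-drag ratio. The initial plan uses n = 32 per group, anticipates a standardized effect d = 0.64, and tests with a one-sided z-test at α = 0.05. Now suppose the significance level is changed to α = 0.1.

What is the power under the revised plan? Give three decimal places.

δ = d·√(n/2) = 0.64 × √(32/2) = 2.5600 (unchanged). New critical value: z_{0.1} = 1.282.
Revised power = Φ(δ − 1.282) = Φ(1.278) = 0.8995.

Power ≈ 0.899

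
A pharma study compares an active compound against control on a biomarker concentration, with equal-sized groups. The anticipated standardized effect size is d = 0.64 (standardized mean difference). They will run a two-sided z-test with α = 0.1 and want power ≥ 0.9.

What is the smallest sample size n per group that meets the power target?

n = 42 per group

For power 0.9 need Φ(δ − z_{0.05}) = 0.9, so δ = z_{0.05} + z_{0.10} = 1.645 + 1.282 = 2.926.
(The Φ(−δ − z_{α/2}) term is vanishingly small for δ > 0 and is dropped in the standard sample-size formula.)
δ = d·√(n/2) ⇒ n = 2(δ/d)² = 2 × (2.926 / 0.64)² = 41.82.
Round up to the next whole unit.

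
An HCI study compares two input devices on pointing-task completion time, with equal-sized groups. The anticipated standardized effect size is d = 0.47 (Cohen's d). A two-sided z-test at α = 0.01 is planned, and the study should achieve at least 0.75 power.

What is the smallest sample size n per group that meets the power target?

n = 96 per group

For power 0.75 need Φ(δ − z_{0.005}) = 0.75, so δ = z_{0.005} + z_{0.25} = 2.576 + 0.674 = 3.250.
(The Φ(−δ − z_{α/2}) term is vanishingly small for δ > 0 and is dropped in the standard sample-size formula.)
δ = d·√(n/2) ⇒ n = 2(δ/d)² = 2 × (3.250 / 0.47)² = 95.65.
Rounding up, n = 96 per group.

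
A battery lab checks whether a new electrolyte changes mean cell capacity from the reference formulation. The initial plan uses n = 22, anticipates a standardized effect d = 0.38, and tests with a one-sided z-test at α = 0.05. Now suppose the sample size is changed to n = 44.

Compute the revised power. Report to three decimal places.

Power ≈ 0.809

With n = 44: δ = d·√n = 0.38 × √44 = 2.5206. Critical value z_{0.05} = 1.645.
Revised power = Φ(δ − 1.645) = Φ(0.876) = 0.8094.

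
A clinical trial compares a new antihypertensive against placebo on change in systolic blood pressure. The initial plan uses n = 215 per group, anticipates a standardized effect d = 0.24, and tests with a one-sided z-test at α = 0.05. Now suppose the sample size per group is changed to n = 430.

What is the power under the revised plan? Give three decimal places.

With n = 430 per group: δ = d·√(n/2) = 0.24 × √(430/2) = 3.5191. Critical value z_{0.05} = 1.645.
Revised power = Φ(δ − 1.645) = Φ(1.874) = 0.9696.

Power ≈ 0.970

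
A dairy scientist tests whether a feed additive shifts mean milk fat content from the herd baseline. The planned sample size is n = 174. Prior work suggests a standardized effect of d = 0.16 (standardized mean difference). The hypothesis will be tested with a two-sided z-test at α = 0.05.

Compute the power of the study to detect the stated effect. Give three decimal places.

Power ≈ 0.560

Noncentrality parameter: δ = d·√n = 0.16 × √174 = 2.1105
Two-sided α = 0.05 → critical value z_{0.025} = 1.960.
Power = Φ(δ − 1.960) + Φ(−δ − 1.960) = Φ(0.151) + Φ(-4.071) = 0.5598 + 0.0000 = 0.5599.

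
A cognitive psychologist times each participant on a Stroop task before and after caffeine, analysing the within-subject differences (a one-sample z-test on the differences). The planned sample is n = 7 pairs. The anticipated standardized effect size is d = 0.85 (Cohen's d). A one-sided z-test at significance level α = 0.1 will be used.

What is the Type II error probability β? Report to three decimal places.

β ≈ 0.167

Noncentrality parameter: δ = d·√n = 0.85 × √7 = 2.2489
One-sided α = 0.1 → critical value z_{0.1} = 1.282.
Power = P(Z > 1.282 − δ) = Φ(0.967) = 0.8333.
Type II error: β = 1 − power = 1 − 0.8333 = 0.1667.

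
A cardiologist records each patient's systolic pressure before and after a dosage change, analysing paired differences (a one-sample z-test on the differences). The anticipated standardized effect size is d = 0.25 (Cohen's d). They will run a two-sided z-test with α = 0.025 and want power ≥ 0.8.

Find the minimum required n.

For power 0.8 need Φ(δ − z_{0.0125}) = 0.8, so δ = z_{0.0125} + z_{0.20} = 2.241 + 0.842 = 3.083.
(Ignoring the negligible lower-tail rejection probability gives the usual closed-form inversion.)
δ = d·√n ⇒ n = (δ/d)² = (3.083 / 0.25)² = 152.08.
Round up to the next whole unit.

n = 153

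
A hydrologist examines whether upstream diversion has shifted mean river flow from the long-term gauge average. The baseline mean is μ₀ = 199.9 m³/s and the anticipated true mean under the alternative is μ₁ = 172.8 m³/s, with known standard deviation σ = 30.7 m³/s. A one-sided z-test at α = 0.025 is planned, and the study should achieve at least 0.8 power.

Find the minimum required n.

n = 11

Standardized effect: d = |μ₁ − μ₀| / σ = |172.8 − 199.9| / 30.7 = 0.8827
For power 0.8 need Φ(δ − z_{0.025}) = 0.8, so δ = z_{0.025} + z_{0.20} = 1.960 + 0.842 = 2.802.
δ = d·√n ⇒ n = (δ/d)² = (2.802 / 0.8827)² = 10.07.
Rounding up, n = 11.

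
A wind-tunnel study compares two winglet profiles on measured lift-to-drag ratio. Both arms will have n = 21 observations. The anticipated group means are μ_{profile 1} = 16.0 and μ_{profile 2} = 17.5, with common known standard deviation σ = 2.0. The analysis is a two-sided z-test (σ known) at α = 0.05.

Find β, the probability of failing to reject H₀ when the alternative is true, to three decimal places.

Standardized effect: d = |μ_{profile 1} − μ_{profile 2}| / σ = |16.0 − 17.5| / 2.0 = 0.7500
Noncentrality parameter: δ = d·√(n/2) = 0.7500 × √(21/2) = 2.4303
Two-sided α = 0.05 → critical value z_{0.025} = 1.960.
Power = Φ(δ − 1.960) + Φ(−δ − 1.960) = Φ(0.470) + Φ(-4.390) = 0.6809 + 0.0000 = 0.6809.
Type II error: β = 1 − power = 1 − 0.6809 = 0.3191.

β ≈ 0.319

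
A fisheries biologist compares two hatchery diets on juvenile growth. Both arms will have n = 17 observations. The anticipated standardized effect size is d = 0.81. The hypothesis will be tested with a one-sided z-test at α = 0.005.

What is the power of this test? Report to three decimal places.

Noncentrality parameter: δ = d·√(n/2) = 0.81 × √(17/2) = 2.3615
One-sided α = 0.005 → critical value z_{0.005} = 2.576.
Power = P(Z > 2.576 − δ) = Φ(-0.214) = 0.4152.

Power ≈ 0.415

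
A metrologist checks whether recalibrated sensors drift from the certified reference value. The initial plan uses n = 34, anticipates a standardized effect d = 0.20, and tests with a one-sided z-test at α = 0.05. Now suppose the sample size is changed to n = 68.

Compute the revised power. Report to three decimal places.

With n = 68: δ = d·√n = 0.20 × √68 = 1.6492. Critical value z_{0.05} = 1.645.
Revised power = P(Z > 1.645 − δ) = Φ(0.004) = 0.5018.

Power ≈ 0.502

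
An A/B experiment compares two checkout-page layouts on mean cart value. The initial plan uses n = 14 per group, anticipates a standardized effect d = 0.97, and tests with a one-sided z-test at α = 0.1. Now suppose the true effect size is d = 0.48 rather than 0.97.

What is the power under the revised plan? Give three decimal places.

With d = 0.48: δ = d·√(n/2) = 0.48 × √(14/2) = 1.2700. Critical value z_{0.1} = 1.282.
Revised power = P(Z > 1.282 − δ) = Φ(-0.012) = 0.4954.

Power ≈ 0.495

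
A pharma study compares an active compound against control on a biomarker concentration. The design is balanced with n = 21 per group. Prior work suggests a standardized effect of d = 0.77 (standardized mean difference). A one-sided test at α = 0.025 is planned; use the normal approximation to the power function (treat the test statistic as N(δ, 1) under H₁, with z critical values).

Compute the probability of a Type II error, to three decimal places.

β ≈ 0.296

Noncentrality parameter: δ = d·√(n/2) = 0.77 × √(21/2) = 2.4951
One-sided α = 0.025 → critical value z_{0.025} = 1.960.
Power = P(Z > 1.960 − δ) = Φ(0.535) = 0.7037.
Type II error: β = 1 − power = 1 − 0.7037 = 0.2963.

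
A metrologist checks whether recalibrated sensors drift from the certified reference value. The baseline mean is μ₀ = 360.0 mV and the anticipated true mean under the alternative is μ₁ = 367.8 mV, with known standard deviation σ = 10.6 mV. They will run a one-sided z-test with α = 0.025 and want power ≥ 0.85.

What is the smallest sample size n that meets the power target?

n = 17

Standardized effect: d = |μ₁ − μ₀| / σ = |367.8 − 360.0| / 10.6 = 0.7358
For power 0.85 need Φ(δ − z_{0.025}) = 0.85, so δ = z_{0.025} + z_{0.15} = 1.960 + 1.036 = 2.996.
δ = d·√n ⇒ n = (δ/d)² = (2.996 / 0.7358)² = 16.58.
Round up to the next whole unit.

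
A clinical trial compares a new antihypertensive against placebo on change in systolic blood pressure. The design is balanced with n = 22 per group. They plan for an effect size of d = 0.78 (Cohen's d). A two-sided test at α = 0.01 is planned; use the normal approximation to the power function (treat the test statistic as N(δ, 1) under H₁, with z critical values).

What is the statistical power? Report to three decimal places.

Power ≈ 0.504

Noncentrality parameter: δ = d·√(n/2) = 0.78 × √(22/2) = 2.5870
Critical value for a two-sided test at α = 0.01: z_{α/2} = 2.576.
Power = Φ(δ − 2.576) + Φ(−δ − 2.576) = Φ(0.011) + Φ(-5.163) = 0.5044 + 0.0000 = 0.5044.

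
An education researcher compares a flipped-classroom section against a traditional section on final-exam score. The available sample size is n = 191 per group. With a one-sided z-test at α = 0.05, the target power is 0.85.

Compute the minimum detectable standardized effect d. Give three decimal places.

d ≈ 0.274

Need Φ(δ − 1.645) = 0.85, so δ = 1.645 + 1.036 = 2.681.
δ = d·√(n/2) ⇒ d = δ/√(n/2) = 2.681/√(191/2) = 0.2744.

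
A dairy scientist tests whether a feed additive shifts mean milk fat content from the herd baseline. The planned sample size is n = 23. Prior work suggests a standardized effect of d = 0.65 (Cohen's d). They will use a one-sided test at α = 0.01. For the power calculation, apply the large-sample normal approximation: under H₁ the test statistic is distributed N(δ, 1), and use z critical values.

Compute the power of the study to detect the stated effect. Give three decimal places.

Noncentrality parameter: λ = d·√n = 0.65 × √23 = 3.1173
Critical value for a one-sided test at α = 0.01: z_α = 2.326.
Power = Φ(λ − 2.326) = Φ(0.791) = 0.7855.

Power ≈ 0.786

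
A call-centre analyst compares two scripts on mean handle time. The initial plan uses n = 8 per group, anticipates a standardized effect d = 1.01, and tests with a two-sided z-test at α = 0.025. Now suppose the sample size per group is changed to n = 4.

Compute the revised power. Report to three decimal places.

With n = 4 per group: δ = d·√(n/2) = 1.01 × √(4/2) = 1.4284. Critical value z_{0.0125} = 2.241.
Revised power = Φ(δ − 2.241) + Φ(−δ − 2.241) = Φ(-0.813) + Φ(-3.670) = 0.2081 + 0.0001 = 0.2082.

Power ≈ 0.208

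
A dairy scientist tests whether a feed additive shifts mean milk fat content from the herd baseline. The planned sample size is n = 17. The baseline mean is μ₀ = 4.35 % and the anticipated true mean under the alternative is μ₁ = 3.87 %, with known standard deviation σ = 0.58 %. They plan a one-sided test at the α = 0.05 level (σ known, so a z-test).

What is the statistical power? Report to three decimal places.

Standardized effect: d = |μ₁ − μ₀| / σ = |3.87 − 4.35| / 0.58 = 0.8276
Noncentrality parameter: δ = d·√n = 0.8276 × √17 = 3.4122
One-sided α = 0.05 → critical value z_{0.05} = 1.645.
Power = P(Z > 1.645 − δ) = Φ(1.767) = 0.9614.

Power ≈ 0.961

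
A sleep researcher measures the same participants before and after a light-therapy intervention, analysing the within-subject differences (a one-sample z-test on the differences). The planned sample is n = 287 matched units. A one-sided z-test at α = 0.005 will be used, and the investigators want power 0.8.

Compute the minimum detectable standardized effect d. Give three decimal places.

d ≈ 0.202

Need Φ(δ − 2.576) = 0.8, so δ = 2.576 + 0.842 = 3.417.
δ = d·√n ⇒ d = δ/√n = 3.417/√287 = 0.2017.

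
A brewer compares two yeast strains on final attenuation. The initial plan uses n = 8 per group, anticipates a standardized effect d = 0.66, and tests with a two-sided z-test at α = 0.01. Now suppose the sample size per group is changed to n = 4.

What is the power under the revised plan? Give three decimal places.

Power ≈ 0.050

With n = 4 per group: δ = d·√(n/2) = 0.66 × √(4/2) = 0.9334. Critical value z_{0.005} = 2.576.
Revised power = Φ(δ − 2.576) + Φ(−δ − 2.576) = Φ(-1.642) + Φ(-3.509) = 0.0502 + 0.0002 = 0.0505.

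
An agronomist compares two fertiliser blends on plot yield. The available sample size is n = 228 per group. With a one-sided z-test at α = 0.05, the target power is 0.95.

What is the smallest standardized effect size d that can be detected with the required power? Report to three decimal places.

Required noncentrality: δ = z_{0.05} + z_{0.05} = 1.645 + 1.645 = 3.290.
δ = d·√(n/2) ⇒ d = δ/√(n/2) = 3.290/√(228/2) = 0.3081.

d ≈ 0.308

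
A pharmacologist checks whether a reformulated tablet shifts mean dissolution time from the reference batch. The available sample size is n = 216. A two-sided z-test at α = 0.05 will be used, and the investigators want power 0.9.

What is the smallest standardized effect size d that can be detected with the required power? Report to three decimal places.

d ≈ 0.221

Required noncentrality: δ = z_{0.025} + z_{0.10} = 1.960 + 1.282 = 3.242.
(Lower-tail contribution to power is negligible for δ > 0.)
δ = d·√n ⇒ d = δ/√n = 3.242/√216 = 0.2206.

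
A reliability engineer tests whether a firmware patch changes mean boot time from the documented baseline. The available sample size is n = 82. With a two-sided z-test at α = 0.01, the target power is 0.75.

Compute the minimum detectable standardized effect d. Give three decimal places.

d ≈ 0.359

Required noncentrality: δ = z_{0.005} + z_{0.25} = 2.576 + 0.674 = 3.250.
(Lower-tail contribution to power is negligible for δ > 0.)
δ = d·√n ⇒ d = δ/√n = 3.250/√82 = 0.3589.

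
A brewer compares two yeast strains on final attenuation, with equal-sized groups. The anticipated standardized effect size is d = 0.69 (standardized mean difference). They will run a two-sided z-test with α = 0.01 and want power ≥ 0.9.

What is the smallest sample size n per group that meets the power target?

n = 63 per group

For power 0.9 need Φ(δ − z_{0.005}) = 0.9, so δ = z_{0.005} + z_{0.10} = 2.576 + 1.282 = 3.857.
(For δ > 0 the lower-tail rejection region contributes negligibly to power, so the one-term inversion is standard.)
δ = d·√(n/2) ⇒ n = 2(δ/d)² = 2 × (3.857 / 0.69)² = 62.51.
Round up to the next whole unit.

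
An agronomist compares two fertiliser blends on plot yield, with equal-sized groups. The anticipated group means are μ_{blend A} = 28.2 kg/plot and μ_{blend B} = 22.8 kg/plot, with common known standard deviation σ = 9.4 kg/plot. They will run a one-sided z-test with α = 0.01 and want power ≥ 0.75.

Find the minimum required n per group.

Standardized effect: d = |μ_{blend A} − μ_{blend B}| / σ = |28.2 − 22.8| / 9.4 = 0.5745
For power 0.75 need Φ(δ − z_{0.01}) = 0.75, so δ = z_{0.01} + z_{0.25} = 2.326 + 0.674 = 3.001.
δ = d·√(n/2) ⇒ n = 2(δ/d)² = 2 × (3.001 / 0.5745)² = 54.57.
Round up to the next whole unit.

n = 55 per group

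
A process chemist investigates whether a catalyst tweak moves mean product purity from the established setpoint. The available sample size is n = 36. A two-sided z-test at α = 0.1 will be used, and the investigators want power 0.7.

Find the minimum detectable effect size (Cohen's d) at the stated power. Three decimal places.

Need Φ(δ − 1.645) = 0.7, so δ = 1.645 + 0.524 = 2.169.
(The second rejection-region term Φ(−δ − z_{α/2}) is negligible and dropped.)
δ = d·√n ⇒ d = δ/√n = 2.169/√36 = 0.3615.

d ≈ 0.362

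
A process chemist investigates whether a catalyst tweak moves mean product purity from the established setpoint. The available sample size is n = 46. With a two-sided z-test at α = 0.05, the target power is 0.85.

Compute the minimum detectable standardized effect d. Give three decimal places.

Required noncentrality: δ = z_{0.025} + z_{0.15} = 1.960 + 1.036 = 2.996.
(Lower-tail contribution to power is negligible for δ > 0.)
δ = d·√n ⇒ d = δ/√n = 2.996/√46 = 0.4418.

d ≈ 0.442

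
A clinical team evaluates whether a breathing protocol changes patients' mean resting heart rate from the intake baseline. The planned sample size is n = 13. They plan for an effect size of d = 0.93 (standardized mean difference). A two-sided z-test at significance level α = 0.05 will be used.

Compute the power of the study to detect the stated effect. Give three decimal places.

Power ≈ 0.918

Noncentrality parameter: δ = d·√n = 0.93 × √13 = 3.3532
Critical value for a two-sided test at α = 0.05: z_{α/2} = 1.960.
Power = Φ(δ − 1.960) + Φ(−δ − 1.960) = Φ(1.393) + Φ(-5.313) = 0.9182 + 0.0000 = 0.9182.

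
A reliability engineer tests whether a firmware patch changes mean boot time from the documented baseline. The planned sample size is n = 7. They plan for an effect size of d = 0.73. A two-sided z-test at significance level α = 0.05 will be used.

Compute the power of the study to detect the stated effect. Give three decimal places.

Noncentrality parameter: δ = d·√n = 0.73 × √7 = 1.9314
Two-sided α = 0.05 → critical value z_{0.025} = 1.960.
Power = Φ(δ − 1.960) + Φ(−δ − 1.960) = Φ(-0.029) + Φ(-3.891) = 0.4886 + 0.0000 = 0.4887.

Power ≈ 0.489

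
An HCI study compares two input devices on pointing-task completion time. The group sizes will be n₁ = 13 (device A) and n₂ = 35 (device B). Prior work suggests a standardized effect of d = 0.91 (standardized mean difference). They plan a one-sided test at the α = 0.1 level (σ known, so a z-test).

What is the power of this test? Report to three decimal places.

Power ≈ 0.936

Noncentrality parameter: λ = d / √(1/n₁ + 1/n₂) = 0.91 / √(1/13 + 1/35) = 2.8017
One-sided α = 0.1 → critical value z_{0.1} = 1.282.
Power = P(Z > 1.282 − λ) = Φ(1.520) = 0.9358.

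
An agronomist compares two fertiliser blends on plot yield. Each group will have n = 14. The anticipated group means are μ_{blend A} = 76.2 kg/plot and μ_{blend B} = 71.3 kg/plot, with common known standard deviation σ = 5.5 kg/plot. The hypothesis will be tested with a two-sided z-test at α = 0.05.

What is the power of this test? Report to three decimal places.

Power ≈ 0.654

Standardized effect: d = |μ_{blend A} − μ_{blend B}| / σ = |76.2 − 71.3| / 5.5 = 0.8909
Noncentrality parameter: δ = d·√(n/2) = 0.8909 × √(14/2) = 2.3571
Two-sided α = 0.05 → critical value z_{0.025} = 1.960.
Power = Φ(δ − 1.960) + Φ(−δ − 1.960) = Φ(0.397) + Φ(-4.317) = 0.6544 + 0.0000 = 0.6544.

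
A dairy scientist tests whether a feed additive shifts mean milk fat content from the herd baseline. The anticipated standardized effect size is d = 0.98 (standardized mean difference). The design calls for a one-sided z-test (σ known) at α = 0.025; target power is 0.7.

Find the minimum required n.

For power 0.7 need Φ(δ − z_{0.025}) = 0.7, so δ = z_{0.025} + z_{0.30} = 1.960 + 0.524 = 2.484.
δ = d·√n ⇒ n = (δ/d)² = (2.484 / 0.98)² = 6.43.
Round up to the next whole unit.

n = 7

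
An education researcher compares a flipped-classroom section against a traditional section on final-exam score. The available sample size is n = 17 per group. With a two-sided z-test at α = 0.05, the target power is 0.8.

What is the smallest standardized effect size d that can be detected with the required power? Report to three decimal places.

Required noncentrality: δ = z_{0.025} + z_{0.20} = 1.960 + 0.842 = 2.802.
(Lower-tail contribution to power is negligible for δ > 0.)
δ = d·√(n/2) ⇒ d = δ/√(n/2) = 2.802/√(17/2) = 0.9609.

d ≈ 0.961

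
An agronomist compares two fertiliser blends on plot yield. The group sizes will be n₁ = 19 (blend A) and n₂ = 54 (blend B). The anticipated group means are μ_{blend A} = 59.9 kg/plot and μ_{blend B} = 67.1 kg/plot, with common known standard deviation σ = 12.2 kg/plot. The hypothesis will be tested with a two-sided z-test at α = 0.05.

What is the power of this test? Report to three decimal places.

Standardized effect: d = |μ_{blend A} − μ_{blend B}| / σ = |59.9 − 67.1| / 12.2 = 0.5902
Noncentrality parameter: λ = d / √(1/n₁ + 1/n₂) = 0.5902 / √(1/19 + 1/54) = 2.2125
Critical value for a two-sided test at α = 0.05: z_{α/2} = 1.960.
Power = Φ(λ − 1.960) + Φ(−λ − 1.960) = Φ(0.253) + Φ(-4.172) = 0.5997 + 0.0000 = 0.5997.

Power ≈ 0.600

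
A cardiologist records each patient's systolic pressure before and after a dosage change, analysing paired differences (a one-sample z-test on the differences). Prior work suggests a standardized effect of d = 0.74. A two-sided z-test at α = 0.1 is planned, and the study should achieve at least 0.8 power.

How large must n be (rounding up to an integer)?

Set Φ(δ − 1.645) = 0.8; then δ − 1.645 = Φ⁻¹(0.8) = 0.842, giving δ = 2.486.
(For δ > 0 the lower-tail rejection region contributes negligibly to power, so the one-term inversion is standard.)
δ = d·√n ⇒ n = (δ/d)² = (2.486 / 0.74)² = 11.29.
Round up to the next whole unit.

n = 12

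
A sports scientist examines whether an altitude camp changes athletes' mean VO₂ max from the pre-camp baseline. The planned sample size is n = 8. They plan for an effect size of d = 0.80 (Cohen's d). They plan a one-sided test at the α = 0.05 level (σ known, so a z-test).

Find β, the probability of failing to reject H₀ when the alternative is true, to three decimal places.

β ≈ 0.268

Noncentrality parameter: δ = d·√n = 0.80 × √8 = 2.2627
One-sided α = 0.05 → critical value z_{0.05} = 1.645.
Power = P(Z > 1.645 − δ) = Φ(0.618) = 0.7317.
Type II error: β = 1 − power = 1 − 0.7317 = 0.2683.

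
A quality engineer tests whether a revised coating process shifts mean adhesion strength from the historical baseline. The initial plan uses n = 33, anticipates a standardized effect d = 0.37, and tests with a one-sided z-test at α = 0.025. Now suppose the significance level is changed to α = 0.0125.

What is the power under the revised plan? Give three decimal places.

δ = d·√n = 0.37 × √33 = 2.1255 (unchanged). New critical value: z_{0.0125} = 2.241.
Revised power = Φ(δ − 2.241) = Φ(-0.116) = 0.4539.

Power ≈ 0.454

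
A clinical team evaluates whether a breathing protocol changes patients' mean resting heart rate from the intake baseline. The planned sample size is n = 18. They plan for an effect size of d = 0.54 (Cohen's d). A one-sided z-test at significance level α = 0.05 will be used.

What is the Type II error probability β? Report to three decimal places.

β ≈ 0.259

Noncentrality parameter: δ = d·√n = 0.54 × √18 = 2.2910
Critical value for a one-sided test at α = 0.05: z_α = 1.645.
Power = Φ(δ − 1.645) = Φ(0.646) = 0.7409.
Type II error: β = 1 − power = 1 − 0.7409 = 0.2591.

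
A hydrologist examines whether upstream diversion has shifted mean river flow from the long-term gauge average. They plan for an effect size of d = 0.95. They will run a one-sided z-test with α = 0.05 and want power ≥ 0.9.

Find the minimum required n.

For power 0.9 need Φ(δ − z_{0.05}) = 0.9, so δ = z_{0.05} + z_{0.10} = 1.645 + 1.282 = 2.926.
δ = d·√n ⇒ n = (δ/d)² = (2.926 / 0.95)² = 9.49.
Rounding up, n = 10.

n = 10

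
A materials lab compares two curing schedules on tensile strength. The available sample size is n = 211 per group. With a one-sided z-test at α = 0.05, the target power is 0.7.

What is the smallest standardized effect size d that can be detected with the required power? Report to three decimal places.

Required noncentrality: δ = z_{0.05} + z_{0.30} = 1.645 + 0.524 = 2.169.
δ = d·√(n/2) ⇒ d = δ/√(n/2) = 2.169/√(211/2) = 0.2112.

d ≈ 0.211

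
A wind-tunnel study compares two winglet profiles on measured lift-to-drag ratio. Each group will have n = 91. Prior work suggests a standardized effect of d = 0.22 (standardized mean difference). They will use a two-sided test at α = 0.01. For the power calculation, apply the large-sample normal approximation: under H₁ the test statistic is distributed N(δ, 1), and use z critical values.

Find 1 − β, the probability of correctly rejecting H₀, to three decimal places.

Power ≈ 0.137

Noncentrality parameter: λ = d·√(n/2) = 0.22 × √(91/2) = 1.4840
Critical value for a two-sided test at α = 0.01: z_{α/2} = 2.576.
Power = Φ(λ − 2.576) + Φ(−λ − 2.576) = Φ(-1.092) + Φ(-4.060) = 0.1374 + 0.0000 = 0.1375.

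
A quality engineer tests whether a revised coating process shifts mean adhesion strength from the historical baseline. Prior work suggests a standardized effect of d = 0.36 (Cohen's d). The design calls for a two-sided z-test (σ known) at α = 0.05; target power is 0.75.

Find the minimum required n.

Set Φ(δ − 1.960) = 0.75; then δ − 1.960 = Φ⁻¹(0.75) = 0.674, giving δ = 2.634.
(For δ > 0 the lower-tail rejection region contributes negligibly to power, so the one-term inversion is standard.)
δ = d·√n ⇒ n = (δ/d)² = (2.634 / 0.36)² = 53.55.
Round up to the next whole unit.

n = 54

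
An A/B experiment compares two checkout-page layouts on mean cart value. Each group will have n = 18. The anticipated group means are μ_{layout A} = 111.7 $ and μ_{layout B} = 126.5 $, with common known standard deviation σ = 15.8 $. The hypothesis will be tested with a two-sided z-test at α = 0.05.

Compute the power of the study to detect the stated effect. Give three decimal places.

Standardized effect: d = |μ_{layout A} − μ_{layout B}| / σ = |111.7 − 126.5| / 15.8 = 0.9367
Noncentrality parameter: δ = d·√(n/2) = 0.9367 × √(18/2) = 2.8101
Two-sided α = 0.05 → critical value z_{0.025} = 1.960.
Power = Φ(δ − 1.960) + Φ(−δ − 1.960) = Φ(0.850) + Φ(-4.770) = 0.8024 + 0.0000 = 0.8024.

Power ≈ 0.802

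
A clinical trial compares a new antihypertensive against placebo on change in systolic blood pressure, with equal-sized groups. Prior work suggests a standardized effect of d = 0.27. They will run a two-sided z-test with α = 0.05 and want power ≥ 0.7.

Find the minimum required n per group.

n = 170 per group

Set Φ(δ − 1.960) = 0.7; then δ − 1.960 = Φ⁻¹(0.7) = 0.524, giving δ = 2.484.
(Ignoring the negligible lower-tail rejection probability gives the usual closed-form inversion.)
δ = d·√(n/2) ⇒ n = 2(δ/d)² = 2 × (2.484 / 0.27)² = 169.33.
Round up to the next whole unit.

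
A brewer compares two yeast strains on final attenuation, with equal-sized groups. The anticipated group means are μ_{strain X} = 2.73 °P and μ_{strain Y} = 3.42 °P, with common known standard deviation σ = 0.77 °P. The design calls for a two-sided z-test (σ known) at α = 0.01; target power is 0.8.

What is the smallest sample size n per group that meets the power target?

n = 30 per group

Standardized effect: d = |μ_{strain X} − μ_{strain Y}| / σ = |2.73 − 3.42| / 0.77 = 0.8961
Set Φ(δ − 2.576) = 0.8; then δ − 2.576 = Φ⁻¹(0.8) = 0.842, giving δ = 3.417.
(The Φ(−δ − z_{α/2}) term is vanishingly small for δ > 0 and is dropped in the standard sample-size formula.)
δ = d·√(n/2) ⇒ n = 2(δ/d)² = 2 × (3.417 / 0.8961)² = 29.09.
Rounding up, n = 30 per group.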